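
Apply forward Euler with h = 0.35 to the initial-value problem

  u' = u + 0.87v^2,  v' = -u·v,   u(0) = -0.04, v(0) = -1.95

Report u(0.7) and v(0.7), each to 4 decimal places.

2.6807, -1.2134

Euler on (u,v): u_{n+1} = u_n + h·u', v_{n+1} = v_n + h·v'.
0.000000: (-0.040000, -1.950000); f=(3.268175, -0.078000) → (1.103861, -1.977300)
0.350000: (1.103861, -1.977300); f=(4.505314, 2.182665) → (2.680721, -1.213367)
(u(0.7), v(0.7)) ≈ (2.6807, -1.2134)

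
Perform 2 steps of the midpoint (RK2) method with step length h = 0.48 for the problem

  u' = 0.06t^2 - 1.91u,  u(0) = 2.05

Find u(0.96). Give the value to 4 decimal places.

0.5323

Midpoint: k1 = f(t_n, u_n); k2 = f(t_n + h/2, u_n + (h/2)·k1); u_{n+1} = u_n + h·k2.
t=0.000000, u=2.050000:
  k1 = f(0.000000, 2.050000) = -3.915500
  k2 = f(0.240000, 1.110280) = -2.117179
  u ← 2.050000 + 0.48·(-2.117179) = 1.033754
t=0.480000, u=1.033754:
  k1 = f(0.480000, 1.033754) = -1.960646
  k2 = f(0.720000, 0.563199) = -1.044606
  u ← 1.033754 + 0.48·(-1.044606) = 0.532343
u(0.96) ≈ 0.5323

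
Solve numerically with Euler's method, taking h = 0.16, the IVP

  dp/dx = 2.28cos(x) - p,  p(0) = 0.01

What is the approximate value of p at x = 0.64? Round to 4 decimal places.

1.0898

Euler: p_{n+1} = p_n + h·f(x_n, p_n).
x=0.000000, p=0.010000: f=2.270000 → p ← 0.010000 + 0.16·2.270000 = 0.373200
x=0.160000, p=0.373200: f=1.877678 → p ← 0.373200 + 0.16·1.877678 = 0.673629
x=0.320000, p=0.673629: f=1.490628 → p ← 0.673629 + 0.16·1.490628 = 0.912129
x=0.480000, p=0.912129: f=1.110219 → p ← 0.912129 + 0.16·1.110219 = 1.089764
p(0.64) ≈ 1.0898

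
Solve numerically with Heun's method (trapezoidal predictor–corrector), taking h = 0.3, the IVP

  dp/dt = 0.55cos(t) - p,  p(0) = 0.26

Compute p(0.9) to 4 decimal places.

Heun: k1 = f(t_n, p_n); k2 = f(t_n + h, p_n + h·k1); p_{n+1} = p_n + (h/2)·(k1 + k2).
t=0.000000, p=0.260000:
  k1 = f(0.000000, 0.260000) = 0.290000
  k2 = f(0.300000, 0.347000) = 0.178435
  p ← 0.260000 + (0.3/2)·(0.290000 + 0.178435) = 0.330265
t=0.300000, p=0.330265:
  k1 = f(0.300000, 0.330265) = 0.195170
  k2 = f(0.600000, 0.388816) = 0.065118
  p ← 0.330265 + (0.3/2)·(0.195170 + 0.065118) = 0.369308
t=0.600000, p=0.369308:
  k1 = f(0.600000, 0.369308) = 0.084626
  k2 = f(0.900000, 0.394696) = -0.052811
  p ← 0.369308 + (0.3/2)·(0.084626 + (-0.052811)) = 0.374081
p(0.9) ≈ 0.3741

0.3741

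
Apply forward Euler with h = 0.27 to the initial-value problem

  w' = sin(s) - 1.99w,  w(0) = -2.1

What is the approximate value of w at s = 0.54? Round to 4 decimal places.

-0.3776

Euler: w_{n+1} = w_n + h·f(s_n, w_n).
s=0.000000, w=-2.100000: f=4.179000 → w ← -2.100000 + 0.27·4.179000 = -0.971670
s=0.270000, w=-0.971670: f=2.200355 → w ← -0.971670 + 0.27·2.200355 = -0.377574
w(0.54) ≈ -0.3776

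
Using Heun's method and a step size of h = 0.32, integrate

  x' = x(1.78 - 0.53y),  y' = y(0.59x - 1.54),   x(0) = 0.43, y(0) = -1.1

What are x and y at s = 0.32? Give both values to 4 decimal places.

0.8491, -0.7603

Heun on (x,y): k1 = f(s_n, state_n); k2 = f(s_n + h, state_n + h·k1); state_{n+1} = state_n + (h/2)·(k1 + k2).
0.000000: (0.430000, -1.100000)
  k1 = (1.016090, 1.414930)
  predictor → (0.755149, -0.647222)
  k2 = (1.603202, 0.708360)
  → (0.849087, -0.760274)
(x(0.32), y(0.32)) ≈ (0.8491, -0.7603)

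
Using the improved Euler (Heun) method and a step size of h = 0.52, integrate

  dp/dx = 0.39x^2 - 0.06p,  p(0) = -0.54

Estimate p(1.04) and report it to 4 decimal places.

-0.3445

Heun: k1 = f(x_n, p_n); k2 = f(x_n + h, p_n + h·k1); p_{n+1} = p_n + (h/2)·(k1 + k2).
x=0.000000, p=-0.540000:
  k1 = f(0.000000, -0.540000) = 0.032400
  k2 = f(0.520000, -0.523152) = 0.136845
  p ← -0.540000 + (0.52/2)·(0.032400 + 0.136845) = -0.495996
x=0.520000, p=-0.495996:
  k1 = f(0.520000, -0.495996) = 0.135216
  k2 = f(1.040000, -0.425684) = 0.447365
  p ← -0.495996 + (0.52/2)·(0.135216 + 0.447365) = -0.344525
p(1.04) ≈ -0.3445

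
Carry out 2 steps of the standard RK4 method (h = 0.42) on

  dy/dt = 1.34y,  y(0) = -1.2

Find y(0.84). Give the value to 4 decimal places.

-3.6963

RK4: k1 = f(t_n, y_n); k2 = f(t_n + h/2, y_n + (h/2)·k1); k3 = f(t_n + h/2, y_n + (h/2)·k2); k4 = f(t_n + h, y_n + h·k3); y_{n+1} = y_n + (h/6)·(k1 + 2k2 + 2k3 + k4).
t=0.000000, y=-1.200000:
  k1 = f(0.000000, -1.200000) = -1.608000
  k2 = f(0.210000, -1.537680) = -2.060491
  k3 = f(0.210000, -1.632703) = -2.187822
  k4 = f(0.420000, -2.118885) = -2.839306
  y ← -1.200000 + (0.42/6)·(k1 + 2k2 + 2k3 + k4) = -2.106075
t=0.420000, y=-2.106075:
  k1 = f(0.420000, -2.106075) = -2.822141
  k2 = f(0.630000, -2.698725) = -3.616291
  k3 = f(0.630000, -2.865497) = -3.839765
  k4 = f(0.840000, -3.718777) = -4.983161
  y ← -2.106075 + (0.42/6)·(k1 + 2k2 + 2k3 + k4) = -3.696294
y(0.84) ≈ -3.6963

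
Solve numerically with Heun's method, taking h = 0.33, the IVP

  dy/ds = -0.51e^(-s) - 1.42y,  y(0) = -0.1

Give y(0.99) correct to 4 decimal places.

-0.1725

Heun: k1 = f(s_n, y_n); k2 = f(s_n + h, y_n + h·k1); y_{n+1} = y_n + (h/2)·(k1 + k2).
s=0.000000, y=-0.100000:
  k1 = f(0.000000, -0.100000) = -0.368000
  k2 = f(0.330000, -0.221440) = -0.052206
  y ← -0.100000 + (0.33/2)·(-0.368000 + (-0.052206)) = -0.169334
s=0.330000, y=-0.169334:
  k1 = f(0.330000, -0.169334) = -0.126197
  k2 = f(0.660000, -0.210979) = 0.035996
  y ← -0.169334 + (0.33/2)·(-0.126197 + 0.035996) = -0.184217
s=0.660000, y=-0.184217:
  k1 = f(0.660000, -0.184217) = -0.002006
  k2 = f(0.990000, -0.184879) = 0.073024
  y ← -0.184217 + (0.33/2)·(-0.002006 + 0.073024) = -0.172499
y(0.99) ≈ -0.1725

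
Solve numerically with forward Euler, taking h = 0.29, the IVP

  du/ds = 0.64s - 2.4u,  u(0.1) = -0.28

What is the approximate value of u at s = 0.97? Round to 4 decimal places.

0.1421

Euler: u_{n+1} = u_n + h·f(s_n, u_n).
s=0.100000, u=-0.280000: f=0.736000 → u ← -0.280000 + 0.29·0.736000 = -0.066560
s=0.390000, u=-0.066560: f=0.409344 → u ← -0.066560 + 0.29·0.409344 = 0.052150
s=0.680000, u=0.052150: f=0.310041 → u ← 0.052150 + 0.29·0.310041 = 0.142062
u(0.97) ≈ 0.1421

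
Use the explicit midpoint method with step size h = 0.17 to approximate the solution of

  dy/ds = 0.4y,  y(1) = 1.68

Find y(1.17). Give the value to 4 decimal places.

1.7981

Midpoint: k1 = f(s_n, y_n); k2 = f(s_n + h/2, y_n + (h/2)·k1); y_{n+1} = y_n + h·k2.
s=1.000000, y=1.680000:
  k1 = f(1.000000, 1.680000) = 0.672000
  k2 = f(1.085000, 1.737120) = 0.694848
  y ← 1.680000 + 0.17·0.694848 = 1.798124
y(1.17) ≈ 1.7981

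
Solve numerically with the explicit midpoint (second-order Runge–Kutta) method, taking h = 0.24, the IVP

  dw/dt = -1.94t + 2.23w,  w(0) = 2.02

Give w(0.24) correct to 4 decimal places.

3.3345

Midpoint: k1 = f(t_n, w_n); k2 = f(t_n + h/2, w_n + (h/2)·k1); w_{n+1} = w_n + h·k2.
t=0.000000, w=2.020000:
  k1 = f(0.000000, 2.020000) = 4.504600
  k2 = f(0.120000, 2.560552) = 5.477231
  w ← 2.020000 + 0.24·5.477231 = 3.334535
w(0.24) ≈ 3.3345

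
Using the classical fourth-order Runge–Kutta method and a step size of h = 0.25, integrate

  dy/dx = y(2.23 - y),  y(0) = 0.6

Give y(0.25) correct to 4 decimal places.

RK4: k1 = f(x_n, y_n); k2 = f(x_n + h/2, y_n + (h/2)·k1); k3 = f(x_n + h/2, y_n + (h/2)·k2); k4 = f(x_n + h, y_n + h·k3); y_{n+1} = y_n + (h/6)·(k1 + 2k2 + 2k3 + k4).
x=0.000000, y=0.600000:
  k1 = f(0.000000, 0.600000) = 0.978000
  k2 = f(0.125000, 0.722250) = 1.088972
  k3 = f(0.125000, 0.736122) = 1.099676
  k4 = f(0.250000, 0.874919) = 1.185586
  y ← 0.600000 + (0.25/6)·(k1 + 2k2 + 2k3 + k4) = 0.872537
y(0.25) ≈ 0.8725

0.8725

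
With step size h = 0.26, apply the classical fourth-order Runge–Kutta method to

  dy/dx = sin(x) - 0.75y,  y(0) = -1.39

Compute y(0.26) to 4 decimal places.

-1.1122

RK4: k1 = f(x_n, y_n); k2 = f(x_n + h/2, y_n + (h/2)·k1); k3 = f(x_n + h/2, y_n + (h/2)·k2); k4 = f(x_n + h, y_n + h·k3); y_{n+1} = y_n + (h/6)·(k1 + 2k2 + 2k3 + k4).
x=0.000000, y=-1.390000:
  k1 = f(0.000000, -1.390000) = 1.042500
  k2 = f(0.130000, -1.254475) = 1.070490
  k3 = f(0.130000, -1.250836) = 1.067761
  k4 = f(0.260000, -1.112382) = 1.091367
  y ← -1.390000 + (0.26/6)·(k1 + 2k2 + 2k3 + k4) = -1.112217
y(0.26) ≈ -1.1122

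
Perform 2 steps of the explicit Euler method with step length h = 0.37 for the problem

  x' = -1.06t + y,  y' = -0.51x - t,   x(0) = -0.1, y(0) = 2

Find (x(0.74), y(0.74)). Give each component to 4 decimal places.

Euler on (x,y): x_{n+1} = x_n + h·x', y_{n+1} = y_n + h·y'.
0.000000: (-0.100000, 2.000000); f=(2.000000, 0.051000) → (0.640000, 2.018870)
0.370000: (0.640000, 2.018870); f=(1.626670, -0.696400) → (1.241868, 1.761202)
(x(0.74), y(0.74)) ≈ (1.2419, 1.7612)

1.2419, 1.7612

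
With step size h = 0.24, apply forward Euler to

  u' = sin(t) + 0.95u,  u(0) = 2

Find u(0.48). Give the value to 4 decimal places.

3.0730

Euler: u_{n+1} = u_n + h·f(t_n, u_n).
t=0.000000, u=2.000000: f=1.900000 → u ← 2.000000 + 0.24·1.900000 = 2.456000
t=0.240000, u=2.456000: f=2.570903 → u ← 2.456000 + 0.24·2.570903 = 3.073017
u(0.48) ≈ 3.0730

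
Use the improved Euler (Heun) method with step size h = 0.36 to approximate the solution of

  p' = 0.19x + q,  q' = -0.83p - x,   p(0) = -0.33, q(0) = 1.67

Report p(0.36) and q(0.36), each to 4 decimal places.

0.3013, 1.6140

Heun on (p,q): k1 = f(x_n, state_n); k2 = f(x_n + h, state_n + h·k1); state_{n+1} = state_n + (h/2)·(k1 + k2).
0.000000: (-0.330000, 1.670000)
  k1 = (1.670000, 0.273900)
  predictor → (0.271200, 1.768604)
  k2 = (1.837004, -0.585096)
  → (0.301261, 1.613985)
(p(0.36), q(0.36)) ≈ (0.3013, 1.6140)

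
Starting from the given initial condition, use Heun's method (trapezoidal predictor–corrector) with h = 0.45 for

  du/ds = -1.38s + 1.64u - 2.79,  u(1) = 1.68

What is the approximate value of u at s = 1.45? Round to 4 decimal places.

Heun: k1 = f(s_n, u_n); k2 = f(s_n + h, u_n + h·k1); u_{n+1} = u_n + (h/2)·(k1 + k2).
s=1.000000, u=1.680000:
  k1 = f(1.000000, 1.680000) = -1.414800
  k2 = f(1.450000, 1.043340) = -3.079922
  u ← 1.680000 + (0.45/2)·(-1.414800 + (-3.079922)) = 0.668687
u(1.45) ≈ 0.6687

0.6687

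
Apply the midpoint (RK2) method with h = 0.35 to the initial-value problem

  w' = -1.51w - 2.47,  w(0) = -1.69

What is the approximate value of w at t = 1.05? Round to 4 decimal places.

Midpoint: k1 = f(t_n, w_n); k2 = f(t_n + h/2, w_n + (h/2)·k1); w_{n+1} = w_n + h·k2.
t=0.000000, w=-1.690000:
  k1 = f(0.000000, -1.690000) = 0.081900
  k2 = f(0.175000, -1.675668) = 0.060258
  w ← -1.690000 + 0.35·0.060258 = -1.668910
t=0.350000, w=-1.668910:
  k1 = f(0.350000, -1.668910) = 0.050054
  k2 = f(0.525000, -1.660150) = 0.036827
  w ← -1.668910 + 0.35·0.036827 = -1.656020
t=0.700000, w=-1.656020:
  k1 = f(0.700000, -1.656020) = 0.030591
  k2 = f(0.875000, -1.650667) = 0.022507
  w ← -1.656020 + 0.35·0.022507 = -1.648143
w(1.05) ≈ -1.6481

-1.6481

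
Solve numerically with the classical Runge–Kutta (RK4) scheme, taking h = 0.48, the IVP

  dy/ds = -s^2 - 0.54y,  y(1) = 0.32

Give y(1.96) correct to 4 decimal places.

RK4: k1 = f(s_n, y_n); k2 = f(s_n + h/2, y_n + (h/2)·k1); k3 = f(s_n + h/2, y_n + (h/2)·k2); k4 = f(s_n + h, y_n + h·k3); y_{n+1} = y_n + (h/6)·(k1 + 2k2 + 2k3 + k4).
s=1.000000, y=0.320000:
  k1 = f(1.000000, 0.320000) = -1.172800
  k2 = f(1.240000, 0.038528) = -1.558405
  k3 = f(1.240000, -0.054017) = -1.508431
  k4 = f(1.480000, -0.404047) = -1.972215
  y ← 0.320000 + (0.48/6)·(k1 + 2k2 + 2k3 + k4) = -0.422295
s=1.480000, y=-0.422295:
  k1 = f(1.480000, -0.422295) = -1.962361
  k2 = f(1.720000, -0.893261) = -2.476039
  k3 = f(1.720000, -1.016544) = -2.409466
  k4 = f(1.960000, -1.578839) = -2.989027
  y ← -0.422295 + (0.48/6)·(k1 + 2k2 + 2k3 + k4) = -1.600087
y(1.96) ≈ -1.6001

-1.6001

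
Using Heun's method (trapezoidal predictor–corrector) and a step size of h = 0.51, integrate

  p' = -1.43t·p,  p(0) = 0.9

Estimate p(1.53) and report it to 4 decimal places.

Heun: k1 = f(t_n, p_n); k2 = f(t_n + h, p_n + h·k1); p_{n+1} = p_n + (h/2)·(k1 + k2).
t=0.000000, p=0.900000:
  k1 = f(0.000000, 0.900000) = 0.000000
  k2 = f(0.510000, 0.900000) = -0.656370
  p ← 0.900000 + (0.51/2)·(0.000000 + (-0.656370)) = 0.732626
t=0.510000, p=0.732626:
  k1 = f(0.510000, 0.732626) = -0.534304
  k2 = f(1.020000, 0.460131) = -0.671147
  p ← 0.732626 + (0.51/2)·(-0.534304 + (-0.671147)) = 0.425236
t=1.020000, p=0.425236:
  k1 = f(1.020000, 0.425236) = -0.620249
  k2 = f(1.530000, 0.108909) = -0.238282
  p ← 0.425236 + (0.51/2)·(-0.620249 + (-0.238282)) = 0.206310
p(1.53) ≈ 0.2063

0.2063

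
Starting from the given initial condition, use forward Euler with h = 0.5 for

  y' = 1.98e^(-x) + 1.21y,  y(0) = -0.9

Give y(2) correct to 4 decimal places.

Euler: y_{n+1} = y_n + h·f(x_n, y_n).
x=0.000000, y=-0.900000: f=0.891000 → y ← -0.900000 + 0.5·0.891000 = -0.454500
x=0.500000, y=-0.454500: f=0.650986 → y ← -0.454500 + 0.5·0.650986 = -0.129007
x=1.000000, y=-0.129007: f=0.572303 → y ← -0.129007 + 0.5·0.572303 = 0.157144
x=1.500000, y=0.157144: f=0.631942 → y ← 0.157144 + 0.5·0.631942 = 0.473115
y(2) ≈ 0.4731

0.4731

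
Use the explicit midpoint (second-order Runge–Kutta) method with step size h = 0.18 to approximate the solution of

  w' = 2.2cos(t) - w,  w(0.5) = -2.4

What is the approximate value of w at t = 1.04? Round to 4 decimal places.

-0.7734

Midpoint: k1 = f(t_n, w_n); k2 = f(t_n + h/2, w_n + (h/2)·k1); w_{n+1} = w_n + h·k2.
t=0.500000, w=-2.400000:
  k1 = f(0.500000, -2.400000) = 4.330682
  k2 = f(0.590000, -2.010239) = 3.838308
  w ← -2.400000 + 0.18·3.838308 = -1.709105
t=0.680000, w=-1.709105:
  k1 = f(0.680000, -1.709105) = 3.419765
  k2 = f(0.770000, -1.401326) = 2.980729
  w ← -1.709105 + 0.18·2.980729 = -1.172573
t=0.860000, w=-1.172573:
  k1 = f(0.860000, -1.172573) = 2.607936
  k2 = f(0.950000, -0.937859) = 2.217562
  w ← -1.172573 + 0.18·2.217562 = -0.773412
w(1.04) ≈ -0.7734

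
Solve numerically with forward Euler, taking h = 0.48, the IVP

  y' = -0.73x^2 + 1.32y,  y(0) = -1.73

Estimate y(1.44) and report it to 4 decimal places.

-7.9968

Euler: y_{n+1} = y_n + h·f(x_n, y_n).
x=0.000000, y=-1.730000: f=-2.283600 → y ← -1.730000 + 0.48·(-2.283600) = -2.826128
x=0.480000, y=-2.826128: f=-3.898681 → y ← -2.826128 + 0.48·(-3.898681) = -4.697495
x=0.960000, y=-4.697495: f=-6.873461 → y ← -4.697495 + 0.48·(-6.873461) = -7.996756
y(1.44) ≈ -7.9968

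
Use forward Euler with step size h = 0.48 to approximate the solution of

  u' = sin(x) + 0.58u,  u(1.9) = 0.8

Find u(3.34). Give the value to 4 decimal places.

Euler: u_{n+1} = u_n + h·f(x_n, u_n).
x=1.900000, u=0.800000: f=1.410300 → u ← 0.800000 + 0.48·1.410300 = 1.476944
x=2.380000, u=1.476944: f=1.546703 → u ← 1.476944 + 0.48·1.546703 = 2.219361
x=2.860000, u=2.219361: f=1.565115 → u ← 2.219361 + 0.48·1.565115 = 2.970617
u(3.34) ≈ 2.9706

2.9706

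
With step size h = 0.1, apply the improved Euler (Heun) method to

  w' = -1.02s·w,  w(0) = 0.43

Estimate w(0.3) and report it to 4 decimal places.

Heun: k1 = f(s_n, w_n); k2 = f(s_n + h, w_n + h·k1); w_{n+1} = w_n + (h/2)·(k1 + k2).
s=0.000000, w=0.430000:
  k1 = f(0.000000, 0.430000) = 0.000000
  k2 = f(0.100000, 0.430000) = -0.043860
  w ← 0.430000 + (0.1/2)·(0.000000 + (-0.043860)) = 0.427807
s=0.100000, w=0.427807:
  k1 = f(0.100000, 0.427807) = -0.043636
  k2 = f(0.200000, 0.423443) = -0.086382
  w ← 0.427807 + (0.1/2)·(-0.043636 + (-0.086382)) = 0.421306
s=0.200000, w=0.421306:
  k1 = f(0.200000, 0.421306) = -0.085946
  k2 = f(0.300000, 0.412711) = -0.126290
  w ← 0.421306 + (0.1/2)·(-0.085946 + (-0.126290)) = 0.410694
w(0.3) ≈ 0.4107

0.4107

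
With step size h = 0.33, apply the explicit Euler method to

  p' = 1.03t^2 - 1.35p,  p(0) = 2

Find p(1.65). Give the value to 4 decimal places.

0.9336

Euler: p_{n+1} = p_n + h·f(t_n, p_n).
t=0.000000, p=2.000000: f=-2.700000 → p ← 2.000000 + 0.33·(-2.700000) = 1.109000
t=0.330000, p=1.109000: f=-1.384983 → p ← 1.109000 + 0.33·(-1.384983) = 0.651956
t=0.660000, p=0.651956: f=-0.431472 → p ← 0.651956 + 0.33·(-0.431472) = 0.509570
t=0.990000, p=0.509570: f=0.321584 → p ← 0.509570 + 0.33·0.321584 = 0.615692
t=1.320000, p=0.615692: f=0.963487 → p ← 0.615692 + 0.33·0.963487 = 0.933643
p(1.65) ≈ 0.9336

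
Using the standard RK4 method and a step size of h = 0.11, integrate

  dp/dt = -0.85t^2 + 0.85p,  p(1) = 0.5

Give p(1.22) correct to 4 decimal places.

0.3502

RK4: k1 = f(t_n, p_n); k2 = f(t_n + h/2, p_n + (h/2)·k1); k3 = f(t_n + h/2, p_n + (h/2)·k2); k4 = f(t_n + h, p_n + h·k3); p_{n+1} = p_n + (h/6)·(k1 + 2k2 + 2k3 + k4).
t=1.000000, p=0.500000:
  k1 = f(1.000000, 0.500000) = -0.425000
  k2 = f(1.055000, 0.476625) = -0.540940
  k3 = f(1.055000, 0.470248) = -0.546360
  k4 = f(1.110000, 0.439900) = -0.673370
  p ← 0.500000 + (0.11/6)·(k1 + 2k2 + 2k3 + k4) = 0.439996
t=1.110000, p=0.439996:
  k1 = f(1.110000, 0.439996) = -0.673289
  k2 = f(1.165000, 0.402965) = -0.811121
  k3 = f(1.165000, 0.395384) = -0.817565
  k4 = f(1.220000, 0.350063) = -0.967586
  p ← 0.439996 + (0.11/6)·(k1 + 2k2 + 2k3 + k4) = 0.350194
p(1.22) ≈ 0.3502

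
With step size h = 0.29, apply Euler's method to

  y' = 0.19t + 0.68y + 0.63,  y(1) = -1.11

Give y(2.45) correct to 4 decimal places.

Euler: y_{n+1} = y_n + h·f(t_n, y_n).
t=1.000000, y=-1.110000: f=0.065200 → y ← -1.110000 + 0.29·0.065200 = -1.091092
t=1.290000, y=-1.091092: f=0.133157 → y ← -1.091092 + 0.29·0.133157 = -1.052476
t=1.580000, y=-1.052476: f=0.214516 → y ← -1.052476 + 0.29·0.214516 = -0.990267
t=1.870000, y=-0.990267: f=0.311919 → y ← -0.990267 + 0.29·0.311919 = -0.899810
t=2.160000, y=-0.899810: f=0.428529 → y ← -0.899810 + 0.29·0.428529 = -0.775537
y(2.45) ≈ -0.7755

-0.7755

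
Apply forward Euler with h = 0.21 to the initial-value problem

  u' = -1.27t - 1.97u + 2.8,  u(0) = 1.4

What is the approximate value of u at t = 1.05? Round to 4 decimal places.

Euler: u_{n+1} = u_n + h·f(t_n, u_n).
t=0.000000, u=1.400000: f=0.042000 → u ← 1.400000 + 0.21·0.042000 = 1.408820
t=0.210000, u=1.408820: f=-0.242075 → u ← 1.408820 + 0.21·(-0.242075) = 1.357984
t=0.420000, u=1.357984: f=-0.408629 → u ← 1.357984 + 0.21·(-0.408629) = 1.272172
t=0.630000, u=1.272172: f=-0.506279 → u ← 1.272172 + 0.21·(-0.506279) = 1.165854
t=0.840000, u=1.165854: f=-0.563531 → u ← 1.165854 + 0.21·(-0.563531) = 1.047512
u(1.05) ≈ 1.0475

1.0475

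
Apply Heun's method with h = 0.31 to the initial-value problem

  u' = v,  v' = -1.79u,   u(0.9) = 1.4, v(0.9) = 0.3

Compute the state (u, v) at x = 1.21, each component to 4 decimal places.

Heun on (u,v): k1 = f(x_n, state_n); k2 = f(x_n + h, state_n + h·k1); state_{n+1} = state_n + (h/2)·(k1 + k2).
0.900000: (1.400000, 0.300000)
  k1 = (0.300000, -2.506000)
  predictor → (1.493000, -0.476860)
  k2 = (-0.476860, -2.672470)
  → (1.372587, -0.502663)
(u(1.21), v(1.21)) ≈ (1.3726, -0.5027)

1.3726, -0.5027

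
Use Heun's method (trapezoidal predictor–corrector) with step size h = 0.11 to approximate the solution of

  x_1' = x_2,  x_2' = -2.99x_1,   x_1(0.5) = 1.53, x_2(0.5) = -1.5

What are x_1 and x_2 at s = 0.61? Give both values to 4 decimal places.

1.3373, -1.9761

Heun on (x_1,x_2): k1 = f(s_n, state_n); k2 = f(s_n + h, state_n + h·k1); state_{n+1} = state_n + (h/2)·(k1 + k2).
0.500000: (1.530000, -1.500000)
  k1 = (-1.500000, -4.574700)
  predictor → (1.365000, -2.003217)
  k2 = (-2.003217, -4.081350)
  → (1.337323, -1.976083)
(x_1(0.61), x_2(0.61)) ≈ (1.3373, -1.9761)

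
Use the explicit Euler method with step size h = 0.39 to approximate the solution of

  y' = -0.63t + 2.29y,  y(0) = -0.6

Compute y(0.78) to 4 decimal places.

Euler: y_{n+1} = y_n + h·f(t_n, y_n).
t=0.000000, y=-0.600000: f=-1.374000 → y ← -0.600000 + 0.39·(-1.374000) = -1.135860
t=0.390000, y=-1.135860: f=-2.846819 → y ← -1.135860 + 0.39·(-2.846819) = -2.246120
y(0.78) ≈ -2.2461

-2.2461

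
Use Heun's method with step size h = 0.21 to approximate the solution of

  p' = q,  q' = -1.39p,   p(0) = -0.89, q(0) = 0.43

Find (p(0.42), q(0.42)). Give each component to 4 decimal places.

Heun on (p,q): k1 = f(x_n, state_n); k2 = f(x_n + h, state_n + h·k1); state_{n+1} = state_n + (h/2)·(k1 + k2).
0.000000: (-0.890000, 0.430000)
  k1 = (0.430000, 1.237100)
  predictor → (-0.799700, 0.689791)
  k2 = (0.689791, 1.111583)
  → (-0.772422, 0.676612)
0.210000: (-0.772422, 0.676612)
  k1 = (0.676612, 1.073667)
  predictor → (-0.630333, 0.902082)
  k2 = (0.902082, 0.876164)
  → (-0.606659, 0.881344)
(p(0.42), q(0.42)) ≈ (-0.6067, 0.8813)

-0.6067, 0.8813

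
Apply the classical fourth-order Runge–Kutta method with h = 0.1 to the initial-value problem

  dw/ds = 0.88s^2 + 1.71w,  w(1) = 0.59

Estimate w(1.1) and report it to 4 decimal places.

RK4: k1 = f(s_n, w_n); k2 = f(s_n + h/2, w_n + (h/2)·k1); k3 = f(s_n + h/2, w_n + (h/2)·k2); k4 = f(s_n + h, w_n + h·k3); w_{n+1} = w_n + (h/6)·(k1 + 2k2 + 2k3 + k4).
s=1.000000, w=0.590000:
  k1 = f(1.000000, 0.590000) = 1.888900
  k2 = f(1.050000, 0.684445) = 2.140601
  k3 = f(1.050000, 0.697030) = 2.162121
  k4 = f(1.100000, 0.806212) = 2.443423
  w ← 0.590000 + (0.1/6)·(k1 + 2k2 + 2k3 + k4) = 0.805629
w(1.1) ≈ 0.8056

0.8056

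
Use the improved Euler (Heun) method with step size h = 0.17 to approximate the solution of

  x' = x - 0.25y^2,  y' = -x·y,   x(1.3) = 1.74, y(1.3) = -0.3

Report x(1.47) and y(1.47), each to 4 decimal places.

Heun on (x,y): k1 = f(t_n, state_n); k2 = f(t_n + h, state_n + h·k1); state_{n+1} = state_n + (h/2)·(k1 + k2).
1.300000: (1.740000, -0.300000)
  k1 = (1.717500, 0.522000)
  predictor → (2.031975, -0.211260)
  k2 = (2.020817, 0.429275)
  → (2.057757, -0.219142)
(x(1.47), y(1.47)) ≈ (2.0578, -0.2191)

2.0578, -0.2191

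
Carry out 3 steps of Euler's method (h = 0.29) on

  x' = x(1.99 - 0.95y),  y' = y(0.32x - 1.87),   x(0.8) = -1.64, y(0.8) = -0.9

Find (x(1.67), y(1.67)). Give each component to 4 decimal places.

-7.8695, 0.0001

Euler on (x,y): x_{n+1} = x_n + h·x', y_{n+1} = y_n + h·y'.
0.800000: (-1.640000, -0.900000); f=(-4.665800, 2.155320) → (-2.993082, -0.274957)
1.090000: (-2.993082, -0.274957); f=(-6.738054, 0.777520) → (-4.947118, -0.049476)
1.380000: (-4.947118, -0.049476); f=(-10.077291, 0.170846) → (-7.869532, 0.000069)
(x(1.67), y(1.67)) ≈ (-7.8695, 0.0001)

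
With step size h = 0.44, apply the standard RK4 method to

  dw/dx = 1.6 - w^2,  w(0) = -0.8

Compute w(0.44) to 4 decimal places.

-0.2375

RK4: k1 = f(x_n, w_n); k2 = f(x_n + h/2, w_n + (h/2)·k1); k3 = f(x_n + h/2, w_n + (h/2)·k2); k4 = f(x_n + h, w_n + h·k3); w_{n+1} = w_n + (h/6)·(k1 + 2k2 + 2k3 + k4).
x=0.000000, w=-0.800000:
  k1 = f(0.000000, -0.800000) = 0.960000
  k2 = f(0.220000, -0.588800) = 1.253315
  k3 = f(0.220000, -0.524271) = 1.325140
  k4 = f(0.440000, -0.216938) = 1.552938
  w ← -0.800000 + (0.44/6)·(k1 + 2k2 + 2k3 + k4) = -0.237545
w(0.44) ≈ -0.2375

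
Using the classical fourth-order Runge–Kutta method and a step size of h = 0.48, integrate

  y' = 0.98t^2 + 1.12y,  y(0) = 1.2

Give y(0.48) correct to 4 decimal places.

2.0954

RK4: k1 = f(t_n, y_n); k2 = f(t_n + h/2, y_n + (h/2)·k1); k3 = f(t_n + h/2, y_n + (h/2)·k2); k4 = f(t_n + h, y_n + h·k3); y_{n+1} = y_n + (h/6)·(k1 + 2k2 + 2k3 + k4).
t=0.000000, y=1.200000:
  k1 = f(0.000000, 1.200000) = 1.344000
  k2 = f(0.240000, 1.522560) = 1.761715
  k3 = f(0.240000, 1.622812) = 1.873997
  k4 = f(0.480000, 2.099519) = 2.577253
  y ← 1.200000 + (0.48/6)·(k1 + 2k2 + 2k3 + k4) = 2.095414
y(0.48) ≈ 2.0954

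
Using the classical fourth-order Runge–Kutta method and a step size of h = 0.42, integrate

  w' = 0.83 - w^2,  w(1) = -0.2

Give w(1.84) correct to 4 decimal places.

RK4: k1 = f(s_n, w_n); k2 = f(s_n + h/2, w_n + (h/2)·k1); k3 = f(s_n + h/2, w_n + (h/2)·k2); k4 = f(s_n + h, w_n + h·k3); w_{n+1} = w_n + (h/6)·(k1 + 2k2 + 2k3 + k4).
s=1.000000, w=-0.200000:
  k1 = f(1.000000, -0.200000) = 0.790000
  k2 = f(1.210000, -0.034100) = 0.828837
  k3 = f(1.210000, -0.025944) = 0.829327
  k4 = f(1.420000, 0.148317) = 0.808002
  w ← -0.200000 + (0.42/6)·(k1 + 2k2 + 2k3 + k4) = 0.144003
s=1.420000, w=0.144003:
  k1 = f(1.420000, 0.144003) = 0.809263
  k2 = f(1.630000, 0.313948) = 0.731436
  k3 = f(1.630000, 0.297605) = 0.741431
  k4 = f(1.840000, 0.455404) = 0.622607
  w ← 0.144003 + (0.42/6)·(k1 + 2k2 + 2k3 + k4) = 0.450436
w(1.84) ≈ 0.4504

0.4504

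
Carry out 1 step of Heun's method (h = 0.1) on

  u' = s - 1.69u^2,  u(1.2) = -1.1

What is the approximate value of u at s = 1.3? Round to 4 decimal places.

Heun: k1 = f(s_n, u_n); k2 = f(s_n + h, u_n + h·k1); u_{n+1} = u_n + (h/2)·(k1 + k2).
s=1.200000, u=-1.100000:
  k1 = f(1.200000, -1.100000) = -0.844900
  k2 = f(1.300000, -1.184490) = -1.071098
  u ← -1.100000 + (0.1/2)·(-0.844900 + (-1.071098)) = -1.195800
u(1.3) ≈ -1.1958

-1.1958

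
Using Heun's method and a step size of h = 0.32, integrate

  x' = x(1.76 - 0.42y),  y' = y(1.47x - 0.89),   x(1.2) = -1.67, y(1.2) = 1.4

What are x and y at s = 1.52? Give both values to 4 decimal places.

-2.6450, 0.7180

Heun on (x,y): k1 = f(s_n, state_n); k2 = f(s_n + h, state_n + h·k1); state_{n+1} = state_n + (h/2)·(k1 + k2).
1.200000: (-1.670000, 1.400000)
  k1 = (-1.957240, -4.682860)
  predictor → (-2.296317, -0.098515)
  k2 = (-4.136531, 0.420225)
  → (-2.645003, 0.717978)
(x(1.52), y(1.52)) ≈ (-2.6450, 0.7180)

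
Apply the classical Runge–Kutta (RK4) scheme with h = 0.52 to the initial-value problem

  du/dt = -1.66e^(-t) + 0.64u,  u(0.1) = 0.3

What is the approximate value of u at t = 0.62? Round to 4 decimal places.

RK4: k1 = f(t_n, u_n); k2 = f(t_n + h/2, u_n + (h/2)·k1); k3 = f(t_n + h/2, u_n + (h/2)·k2); k4 = f(t_n + h, u_n + h·k3); u_{n+1} = u_n + (h/6)·(k1 + 2k2 + 2k3 + k4).
t=0.100000, u=0.300000:
  k1 = f(0.100000, 0.300000) = -1.310030
  k2 = f(0.360000, -0.040608) = -1.184132
  k3 = f(0.360000, -0.007874) = -1.163182
  k4 = f(0.620000, -0.304855) = -1.088095
  u ← 0.300000 + (0.52/6)·(k1 + 2k2 + 2k3 + k4) = -0.314705
u(0.62) ≈ -0.3147

-0.3147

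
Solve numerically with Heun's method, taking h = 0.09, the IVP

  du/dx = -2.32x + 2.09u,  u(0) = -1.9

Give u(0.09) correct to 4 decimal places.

Heun: k1 = f(x_n, u_n); k2 = f(x_n + h, u_n + h·k1); u_{n+1} = u_n + (h/2)·(k1 + k2).
x=0.000000, u=-1.900000:
  k1 = f(0.000000, -1.900000) = -3.971000
  k2 = f(0.090000, -2.257390) = -4.926745
  u ← -1.900000 + (0.09/2)·(-3.971000 + (-4.926745)) = -2.300399
u(0.09) ≈ -2.3004

-2.3004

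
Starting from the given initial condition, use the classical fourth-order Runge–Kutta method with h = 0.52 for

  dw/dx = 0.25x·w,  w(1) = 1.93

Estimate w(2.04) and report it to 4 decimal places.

RK4: k1 = f(x_n, w_n); k2 = f(x_n + h/2, w_n + (h/2)·k1); k3 = f(x_n + h/2, w_n + (h/2)·k2); k4 = f(x_n + h, w_n + h·k3); w_{n+1} = w_n + (h/6)·(k1 + 2k2 + 2k3 + k4).
x=1.000000, w=1.930000:
  k1 = f(1.000000, 1.930000) = 0.482500
  k2 = f(1.260000, 2.055450) = 0.647467
  k3 = f(1.260000, 2.098341) = 0.660978
  k4 = f(1.520000, 2.273708) = 0.864009
  w ← 1.930000 + (0.52/6)·(k1 + 2k2 + 2k3 + k4) = 2.273494
x=1.520000, w=2.273494:
  k1 = f(1.520000, 2.273494) = 0.863928
  k2 = f(1.780000, 2.498116) = 1.111661
  k3 = f(1.780000, 2.562526) = 1.140324
  k4 = f(2.040000, 2.866463) = 1.461896
  w ← 2.273494 + (0.52/6)·(k1 + 2k2 + 2k3 + k4) = 2.865410
w(2.04) ≈ 2.8654

2.8654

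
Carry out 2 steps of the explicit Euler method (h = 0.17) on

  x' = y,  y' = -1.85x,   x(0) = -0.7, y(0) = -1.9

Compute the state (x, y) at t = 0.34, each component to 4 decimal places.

-1.3086, -1.3581

Euler on (x,y): x_{n+1} = x_n + h·x', y_{n+1} = y_n + h·y'.
0.000000: (-0.700000, -1.900000); f=(-1.900000, 1.295000) → (-1.023000, -1.679850)
0.170000: (-1.023000, -1.679850); f=(-1.679850, 1.892550) → (-1.308574, -1.358116)
(x(0.34), y(0.34)) ≈ (-1.3086, -1.3581)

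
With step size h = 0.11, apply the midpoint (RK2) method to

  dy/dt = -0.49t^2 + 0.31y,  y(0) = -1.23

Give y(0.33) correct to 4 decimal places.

-1.3683

Midpoint: k1 = f(t_n, y_n); k2 = f(t_n + h/2, y_n + (h/2)·k1); y_{n+1} = y_n + h·k2.
t=0.000000, y=-1.230000:
  k1 = f(0.000000, -1.230000) = -0.381300
  k2 = f(0.055000, -1.250971) = -0.389283
  y ← -1.230000 + 0.11·(-0.389283) = -1.272821
t=0.110000, y=-1.272821:
  k1 = f(0.110000, -1.272821) = -0.400504
  k2 = f(0.165000, -1.294849) = -0.414743
  y ← -1.272821 + 0.11·(-0.414743) = -1.318443
t=0.220000, y=-1.318443:
  k1 = f(0.220000, -1.318443) = -0.432433
  k2 = f(0.275000, -1.342227) = -0.453147
  y ← -1.318443 + 0.11·(-0.453147) = -1.368289
y(0.33) ≈ -1.3683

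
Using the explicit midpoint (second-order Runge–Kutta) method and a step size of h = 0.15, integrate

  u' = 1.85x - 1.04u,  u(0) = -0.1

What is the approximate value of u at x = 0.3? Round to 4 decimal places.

0.0037

Midpoint: k1 = f(x_n, u_n); k2 = f(x_n + h/2, u_n + (h/2)·k1); u_{n+1} = u_n + h·k2.
x=0.000000, u=-0.100000:
  k1 = f(0.000000, -0.100000) = 0.104000
  k2 = f(0.075000, -0.092200) = 0.234638
  u ← -0.100000 + 0.15·0.234638 = -0.064804
x=0.150000, u=-0.064804:
  k1 = f(0.150000, -0.064804) = 0.344896
  k2 = f(0.225000, -0.038937) = 0.456745
  u ← -0.064804 + 0.15·0.456745 = 0.003707
u(0.3) ≈ 0.0037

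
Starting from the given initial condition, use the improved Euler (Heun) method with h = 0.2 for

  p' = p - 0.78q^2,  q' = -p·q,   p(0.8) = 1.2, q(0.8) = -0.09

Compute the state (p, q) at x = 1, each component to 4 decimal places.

1.4629, -0.0694

Heun on (p,q): k1 = f(x_n, state_n); k2 = f(x_n + h, state_n + h·k1); state_{n+1} = state_n + (h/2)·(k1 + k2).
0.800000: (1.200000, -0.090000)
  k1 = (1.193682, 0.108000)
  predictor → (1.438736, -0.068400)
  k2 = (1.435087, 0.098410)
  → (1.462877, -0.069359)
(p(1), q(1)) ≈ (1.4629, -0.0694)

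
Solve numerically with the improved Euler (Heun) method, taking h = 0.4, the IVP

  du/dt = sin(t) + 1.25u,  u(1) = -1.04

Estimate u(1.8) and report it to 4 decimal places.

Heun: k1 = f(t_n, u_n); k2 = f(t_n + h, u_n + h·k1); u_{n+1} = u_n + (h/2)·(k1 + k2).
t=1.000000, u=-1.040000:
  k1 = f(1.000000, -1.040000) = -0.458529
  k2 = f(1.400000, -1.223412) = -0.543815
  u ← -1.040000 + (0.4/2)·(-0.458529 + (-0.543815)) = -1.240469
t=1.400000, u=-1.240469:
  k1 = f(1.400000, -1.240469) = -0.565136
  k2 = f(1.800000, -1.466523) = -0.859306
  u ← -1.240469 + (0.4/2)·(-0.565136 + (-0.859306)) = -1.525357
u(1.8) ≈ -1.5254

-1.5254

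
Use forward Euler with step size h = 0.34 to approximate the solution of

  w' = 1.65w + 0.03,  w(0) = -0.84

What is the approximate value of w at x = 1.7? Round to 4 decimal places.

Euler: w_{n+1} = w_n + h·f(x_n, w_n).
x=0.000000, w=-0.840000: f=-1.356000 → w ← -0.840000 + 0.34·(-1.356000) = -1.301040
x=0.340000, w=-1.301040: f=-2.116716 → w ← -1.301040 + 0.34·(-2.116716) = -2.020723
x=0.680000, w=-2.020723: f=-3.304194 → w ← -2.020723 + 0.34·(-3.304194) = -3.144149
x=1.020000, w=-3.144149: f=-5.157846 → w ← -3.144149 + 0.34·(-5.157846) = -4.897817
x=1.360000, w=-4.897817: f=-8.051398 → w ← -4.897817 + 0.34·(-8.051398) = -7.635292
w(1.7) ≈ -7.6353

-7.6353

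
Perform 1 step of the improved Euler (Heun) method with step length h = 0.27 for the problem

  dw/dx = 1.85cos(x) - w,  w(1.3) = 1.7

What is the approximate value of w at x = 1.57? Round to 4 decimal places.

Heun: k1 = f(x_n, w_n); k2 = f(x_n + h, w_n + h·k1); w_{n+1} = w_n + (h/2)·(k1 + k2).
x=1.300000, w=1.700000:
  k1 = f(1.300000, 1.700000) = -1.205127
  k2 = f(1.570000, 1.374616) = -1.373142
  w ← 1.700000 + (0.27/2)·(-1.205127 + (-1.373142)) = 1.351934
w(1.57) ≈ 1.3519

1.3519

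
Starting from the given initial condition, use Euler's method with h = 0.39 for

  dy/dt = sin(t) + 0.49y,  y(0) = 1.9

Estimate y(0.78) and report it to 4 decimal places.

Euler: y_{n+1} = y_n + h·f(t_n, y_n).
t=0.000000, y=1.900000: f=0.931000 → y ← 1.900000 + 0.39·0.931000 = 2.263090
t=0.390000, y=2.263090: f=1.489103 → y ← 2.263090 + 0.39·1.489103 = 2.843840
y(0.78) ≈ 2.8438

2.8438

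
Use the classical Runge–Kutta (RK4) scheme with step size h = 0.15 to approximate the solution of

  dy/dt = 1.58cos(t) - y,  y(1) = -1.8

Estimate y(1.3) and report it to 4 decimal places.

-1.1696

RK4: k1 = f(t_n, y_n); k2 = f(t_n + h/2, y_n + (h/2)·k1); k3 = f(t_n + h/2, y_n + (h/2)·k2); k4 = f(t_n + h, y_n + h·k3); y_{n+1} = y_n + (h/6)·(k1 + 2k2 + 2k3 + k4).
t=1.000000, y=-1.800000:
  k1 = f(1.000000, -1.800000) = 2.653678
  k2 = f(1.075000, -1.600974) = 2.352631
  k3 = f(1.075000, -1.623553) = 2.375210
  k4 = f(1.150000, -1.443719) = 2.089129
  y ← -1.800000 + (0.15/6)·(k1 + 2k2 + 2k3 + k4) = -1.445038
t=1.150000, y=-1.445038:
  k1 = f(1.150000, -1.445038) = 2.090448
  k2 = f(1.225000, -1.288254) = 1.823789
  k3 = f(1.225000, -1.308254) = 1.843788
  k4 = f(1.300000, -1.168470) = 1.591118
  y ← -1.445038 + (0.15/6)·(k1 + 2k2 + 2k3 + k4) = -1.169620
y(1.3) ≈ -1.1696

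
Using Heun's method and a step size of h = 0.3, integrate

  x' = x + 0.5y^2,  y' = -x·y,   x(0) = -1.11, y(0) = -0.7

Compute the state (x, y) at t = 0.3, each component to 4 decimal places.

Heun on (x,y): k1 = f(t_n, state_n); k2 = f(t_n + h, state_n + h·k1); state_{n+1} = state_n + (h/2)·(k1 + k2).
0.000000: (-1.110000, -0.700000)
  k1 = (-0.865000, -0.777000)
  predictor → (-1.369500, -0.933100)
  k2 = (-0.934162, -1.277880)
  → (-1.379874, -1.008232)
(x(0.3), y(0.3)) ≈ (-1.3799, -1.0082)

-1.3799, -1.0082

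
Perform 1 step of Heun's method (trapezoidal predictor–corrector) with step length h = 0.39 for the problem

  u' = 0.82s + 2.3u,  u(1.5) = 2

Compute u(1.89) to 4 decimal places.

Heun: k1 = f(s_n, u_n); k2 = f(s_n + h, u_n + h·k1); u_{n+1} = u_n + (h/2)·(k1 + k2).
s=1.500000, u=2.000000:
  k1 = f(1.500000, 2.000000) = 5.830000
  k2 = f(1.890000, 4.273700) = 11.379310
  u ← 2.000000 + (0.39/2)·(5.830000 + 11.379310) = 5.355815
u(1.89) ≈ 5.3558

5.3558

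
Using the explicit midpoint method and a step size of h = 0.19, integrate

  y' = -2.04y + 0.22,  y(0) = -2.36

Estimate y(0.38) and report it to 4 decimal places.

-1.0587

Midpoint: k1 = f(t_n, y_n); k2 = f(t_n + h/2, y_n + (h/2)·k1); y_{n+1} = y_n + h·k2.
t=0.000000, y=-2.360000:
  k1 = f(0.000000, -2.360000) = 5.034400
  k2 = f(0.095000, -1.881732) = 4.058733
  y ← -2.360000 + 0.19·4.058733 = -1.588841
t=0.190000, y=-1.588841:
  k1 = f(0.190000, -1.588841) = 3.461235
  k2 = f(0.285000, -1.260023) = 2.790448
  y ← -1.588841 + 0.19·2.790448 = -1.058656
y(0.38) ≈ -1.0587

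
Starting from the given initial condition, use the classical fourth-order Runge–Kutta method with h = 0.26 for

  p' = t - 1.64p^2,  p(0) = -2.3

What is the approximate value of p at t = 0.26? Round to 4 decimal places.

RK4: k1 = f(t_n, p_n); k2 = f(t_n + h/2, p_n + (h/2)·k1); k3 = f(t_n + h/2, p_n + (h/2)·k2); k4 = f(t_n + h, p_n + h·k3); p_{n+1} = p_n + (h/6)·(k1 + 2k2 + 2k3 + k4).
t=0.000000, p=-2.300000:
  k1 = f(0.000000, -2.300000) = -8.675600
  k2 = f(0.130000, -3.427828) = -19.140008
  k3 = f(0.130000, -4.788201) = -37.470065
  k4 = f(0.260000, -12.042217) = -237.564582
  p ← -2.300000 + (0.26/6)·(k1 + 2k2 + 2k3 + k4) = -17.876614
p(0.26) ≈ -17.8766

-17.8766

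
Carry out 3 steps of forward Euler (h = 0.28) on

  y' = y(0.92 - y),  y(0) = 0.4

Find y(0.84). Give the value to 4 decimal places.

0.5758

Euler: y_{n+1} = y_n + h·f(x_n, y_n).
x=0.000000, y=0.400000: f=0.208000 → y ← 0.400000 + 0.28·0.208000 = 0.458240
x=0.280000, y=0.458240: f=0.211597 → y ← 0.458240 + 0.28·0.211597 = 0.517487
x=0.560000, y=0.517487: f=0.208295 → y ← 0.517487 + 0.28·0.208295 = 0.575810
y(0.84) ≈ 0.5758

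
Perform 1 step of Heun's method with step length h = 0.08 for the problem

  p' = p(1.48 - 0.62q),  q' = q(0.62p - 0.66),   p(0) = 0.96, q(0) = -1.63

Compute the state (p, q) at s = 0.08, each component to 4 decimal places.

1.1701, -1.6293

Heun on (p,q): k1 = f(s_n, state_n); k2 = f(s_n + h, state_n + h·k1); state_{n+1} = state_n + (h/2)·(k1 + k2).
0.000000: (0.960000, -1.630000)
  k1 = (2.390976, 0.105624)
  predictor → (1.151278, -1.621550)
  k2 = (2.861342, -0.087227)
  → (1.170093, -1.629264)
(p(0.08), q(0.08)) ≈ (1.1701, -1.6293)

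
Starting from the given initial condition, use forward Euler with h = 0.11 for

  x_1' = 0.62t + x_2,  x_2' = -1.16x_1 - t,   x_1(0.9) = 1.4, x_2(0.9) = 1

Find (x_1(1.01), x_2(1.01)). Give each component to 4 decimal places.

1.5714, 0.7224

Euler on (x_1,x_2): x_1_{n+1} = x_1_n + h·x_1', x_2_{n+1} = x_2_n + h·x_2'.
0.900000: (1.400000, 1.000000); f=(1.558000, -2.524000) → (1.571380, 0.722360)
(x_1(1.01), x_2(1.01)) ≈ (1.5714, 0.7224)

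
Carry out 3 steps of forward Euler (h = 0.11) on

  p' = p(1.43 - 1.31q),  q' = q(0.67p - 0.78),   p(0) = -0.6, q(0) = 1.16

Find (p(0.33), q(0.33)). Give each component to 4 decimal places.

-0.6196, 0.7641

Euler on (p,q): p_{n+1} = p_n + h·p', q_{n+1} = q_n + h·q'.
0.000000: (-0.600000, 1.160000); f=(0.053760, -1.371120) → (-0.594086, 1.009177)
0.110000: (-0.594086, 1.009177); f=(-0.064148, -1.188849) → (-0.601143, 0.878403)
0.220000: (-0.601143, 0.878403); f=(-0.167894, -1.038945) → (-0.619611, 0.764119)
(p(0.33), q(0.33)) ≈ (-0.6196, 0.7641)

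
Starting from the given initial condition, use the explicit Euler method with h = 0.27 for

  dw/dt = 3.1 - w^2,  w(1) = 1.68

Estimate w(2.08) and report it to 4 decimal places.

Euler: w_{n+1} = w_n + h·f(t_n, w_n).
t=1.000000, w=1.680000: f=0.277600 → w ← 1.680000 + 0.27·0.277600 = 1.754952
t=1.270000, w=1.754952: f=0.020143 → w ← 1.754952 + 0.27·0.020143 = 1.760391
t=1.540000, w=1.760391: f=0.001024 → w ← 1.760391 + 0.27·0.001024 = 1.760667
t=1.810000, w=1.760667: f=0.000051 → w ← 1.760667 + 0.27·0.000051 = 1.760681
w(2.08) ≈ 1.7607

1.7607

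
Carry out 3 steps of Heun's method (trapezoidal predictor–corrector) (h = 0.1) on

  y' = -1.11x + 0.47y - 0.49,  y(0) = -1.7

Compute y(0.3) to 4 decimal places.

-2.1672

Heun: k1 = f(x_n, y_n); k2 = f(x_n + h, y_n + h·k1); y_{n+1} = y_n + (h/2)·(k1 + k2).
x=0.000000, y=-1.700000:
  k1 = f(0.000000, -1.700000) = -1.289000
  k2 = f(0.100000, -1.828900) = -1.460583
  y ← -1.700000 + (0.1/2)·(-1.289000 + (-1.460583)) = -1.837479
x=0.100000, y=-1.837479:
  k1 = f(0.100000, -1.837479) = -1.464615
  k2 = f(0.200000, -1.983941) = -1.644452
  y ← -1.837479 + (0.1/2)·(-1.464615 + (-1.644452)) = -1.992933
x=0.200000, y=-1.992933:
  k1 = f(0.200000, -1.992933) = -1.648678
  k2 = f(0.300000, -2.157800) = -1.837166
  y ← -1.992933 + (0.1/2)·(-1.648678 + (-1.837166)) = -2.167225
y(0.3) ≈ -2.1672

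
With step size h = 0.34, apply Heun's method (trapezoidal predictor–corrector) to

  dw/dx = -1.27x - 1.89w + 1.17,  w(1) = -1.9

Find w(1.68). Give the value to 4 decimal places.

-0.8546

Heun: k1 = f(x_n, w_n); k2 = f(x_n + h, w_n + h·k1); w_{n+1} = w_n + (h/2)·(k1 + k2).
x=1.000000, w=-1.900000:
  k1 = f(1.000000, -1.900000) = 3.491000
  k2 = f(1.340000, -0.713060) = 0.815883
  w ← -1.900000 + (0.34/2)·(3.491000 + 0.815883) = -1.167830
x=1.340000, w=-1.167830:
  k1 = f(1.340000, -1.167830) = 1.675398
  k2 = f(1.680000, -0.598194) = 0.166987
  w ← -1.167830 + (0.34/2)·(1.675398 + 0.166987) = -0.854624
w(1.68) ≈ -0.8546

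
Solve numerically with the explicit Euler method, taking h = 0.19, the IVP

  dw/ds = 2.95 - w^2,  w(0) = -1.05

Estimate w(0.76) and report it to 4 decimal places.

0.8602

Euler: w_{n+1} = w_n + h·f(s_n, w_n).
s=0.000000, w=-1.050000: f=1.847500 → w ← -1.050000 + 0.19·1.847500 = -0.698975
s=0.190000, w=-0.698975: f=2.461434 → w ← -0.698975 + 0.19·2.461434 = -0.231303
s=0.380000, w=-0.231303: f=2.896499 → w ← -0.231303 + 0.19·2.896499 = 0.319032
s=0.570000, w=0.319032: f=2.848218 → w ← 0.319032 + 0.19·2.848218 = 0.860194
w(0.76) ≈ 0.8602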